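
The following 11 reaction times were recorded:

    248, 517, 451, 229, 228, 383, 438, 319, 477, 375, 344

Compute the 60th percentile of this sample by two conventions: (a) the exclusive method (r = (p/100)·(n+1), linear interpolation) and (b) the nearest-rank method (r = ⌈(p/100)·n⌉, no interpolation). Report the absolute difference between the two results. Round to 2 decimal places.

Sorted: 228, 229, 248, 319, 344, 375, 383, 438, 451, 477, 517.
n = 11.
(a) r = 7.2; between ranks 7 (383) and 8 (438): 394.
(b) the nearest-rank method: rank 7 → 383.
|394 − 383| = 11.

11.00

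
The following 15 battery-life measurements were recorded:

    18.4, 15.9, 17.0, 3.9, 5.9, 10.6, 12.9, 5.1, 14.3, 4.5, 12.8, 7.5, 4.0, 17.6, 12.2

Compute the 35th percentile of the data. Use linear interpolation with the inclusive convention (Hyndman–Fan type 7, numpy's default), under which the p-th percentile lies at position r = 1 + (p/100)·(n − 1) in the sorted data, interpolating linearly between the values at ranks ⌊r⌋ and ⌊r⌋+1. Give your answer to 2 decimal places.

Sorted: 3.9, 4.0, 4.5, 5.1, 5.9, 7.5, 10.6, 12.2, 12.8, 12.9, 14.3, 15.9, 17.0, 17.6, 18.4.
n = 15.
r = 1 + (35/100)·(15 − 1) = 1 + 4.9 = 5.9.
Rank 5 is 5.9 and rank 6 is 7.5.
Interpolate: 5.9 + 0.9·(7.5 − 5.9) = 5.9 + 0.9·1.6 = 7.34.

7.34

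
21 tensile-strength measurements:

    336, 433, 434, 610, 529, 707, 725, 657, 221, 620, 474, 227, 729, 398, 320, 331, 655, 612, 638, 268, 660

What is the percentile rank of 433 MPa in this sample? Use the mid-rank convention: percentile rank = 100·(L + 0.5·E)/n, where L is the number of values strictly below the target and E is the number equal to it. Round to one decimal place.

Sorted: 221, 227, 268, 320, 331, 336, 398, 433, 434, 474, 529, 610, 612, 620, 638, 655, 657, 660, 707, 725, 729.
Count below 433: L = 7; count equal: E = 1; n = 21.
Percentile rank = 100·(7 + 0.5·1)/21 = 100·7.5/21 = 35.71.

35.7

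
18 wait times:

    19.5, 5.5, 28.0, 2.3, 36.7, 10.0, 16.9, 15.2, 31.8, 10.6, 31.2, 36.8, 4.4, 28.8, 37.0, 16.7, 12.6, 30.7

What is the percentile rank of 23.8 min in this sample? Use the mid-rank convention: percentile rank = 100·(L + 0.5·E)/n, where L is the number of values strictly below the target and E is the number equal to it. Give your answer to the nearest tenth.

55.6

Sorted: 2.3, 4.4, 5.5, 10.0, 10.6, 12.6, 15.2, 16.7, 16.9, 19.5, 28.0, 28.8, 30.7, 31.2, 31.8, 36.7, 36.8, 37.0.
Count below 23.8: L = 10; count equal: E = 0; n = 18.
Percentile rank = 100·(10 + 0.5·0)/18 = 100·10/18 = 55.56.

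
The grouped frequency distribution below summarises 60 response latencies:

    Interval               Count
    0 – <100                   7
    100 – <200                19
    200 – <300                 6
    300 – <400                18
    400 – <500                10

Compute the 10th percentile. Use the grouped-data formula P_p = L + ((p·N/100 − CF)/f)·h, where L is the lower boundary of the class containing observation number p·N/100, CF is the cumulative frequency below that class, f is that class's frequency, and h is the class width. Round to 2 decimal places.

N = 60; target position k = 10/100 · 60 = 6.
Cumulative frequencies: 7, 26, 32, 50, 60.
Observation 6 falls in the class 0 – <100.
L = 0, CF = 0, f = 7, h = 100.
P10 = 0 + ((6 − 0)/7)·100 = 0 + 85.7143 = 85.7143.

85.71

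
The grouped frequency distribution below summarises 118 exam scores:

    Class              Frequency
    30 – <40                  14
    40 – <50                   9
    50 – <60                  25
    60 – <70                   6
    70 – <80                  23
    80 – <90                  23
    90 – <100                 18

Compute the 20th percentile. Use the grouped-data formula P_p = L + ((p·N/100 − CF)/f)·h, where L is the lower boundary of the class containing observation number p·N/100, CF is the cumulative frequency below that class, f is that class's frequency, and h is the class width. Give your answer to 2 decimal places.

N = 118; target position k = 20/100 · 118 = 23.6.
Cumulative frequencies: 14, 23, 48, 54, 77, 100, 118.
Observation 23.6 falls in the class 50 – <60.
L = 50, CF = 23, f = 25, h = 10.
P20 = 50 + ((23.6 − 23)/25)·10 = 50 + 0.24 = 50.24.

50.24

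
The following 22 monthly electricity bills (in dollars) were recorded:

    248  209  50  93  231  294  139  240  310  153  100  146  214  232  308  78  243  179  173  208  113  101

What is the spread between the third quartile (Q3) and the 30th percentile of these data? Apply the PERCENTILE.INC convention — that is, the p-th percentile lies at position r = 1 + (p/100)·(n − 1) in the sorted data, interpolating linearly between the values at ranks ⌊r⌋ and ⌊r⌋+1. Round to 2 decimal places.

Sorted: 50, 78, 93, 100, 101, 113, 139, 146, 153, 173, 179, 208, 209, 214, 231, 232, 240, 243, 248, 294, 308, 310.
n = 22.
P30: r = 7.3; ranks 7–8 are 139, 146; interpolating gives 141.1.
P75: r = 16.75; ranks 16–17 are 232, 240; interpolating gives 238.
Difference: 238 − 141.1 = 96.9.

96.90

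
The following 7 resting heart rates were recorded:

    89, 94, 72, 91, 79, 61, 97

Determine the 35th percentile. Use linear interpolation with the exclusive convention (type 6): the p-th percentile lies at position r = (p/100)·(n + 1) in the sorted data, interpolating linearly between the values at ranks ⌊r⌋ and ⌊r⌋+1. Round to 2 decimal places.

Sorted: 61, 72, 79, 89, 91, 94, 97.
n = 7.
r = (35/100)·(7 + 1) = 2.8.
Rank 2 is 72 and rank 3 is 79.
Interpolate: 72 + 0.8·(79 − 72) = 72 + 0.8·7 = 77.6.

77.60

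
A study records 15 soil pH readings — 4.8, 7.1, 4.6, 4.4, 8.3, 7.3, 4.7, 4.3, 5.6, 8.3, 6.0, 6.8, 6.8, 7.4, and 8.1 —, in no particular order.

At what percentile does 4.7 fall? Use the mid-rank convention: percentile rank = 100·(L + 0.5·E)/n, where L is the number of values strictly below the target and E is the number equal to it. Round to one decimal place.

23.3

Sorted: 4.3, 4.4, 4.6, 4.7, 4.8, 5.6, 6.0, 6.8, 6.8, 7.1, 7.3, 7.4, 8.1, 8.3, 8.3.
Count below 4.7: L = 3; count equal: E = 1; n = 15.
Percentile rank = 100·(3 + 0.5·1)/15 = 100·3.5/15 = 23.33.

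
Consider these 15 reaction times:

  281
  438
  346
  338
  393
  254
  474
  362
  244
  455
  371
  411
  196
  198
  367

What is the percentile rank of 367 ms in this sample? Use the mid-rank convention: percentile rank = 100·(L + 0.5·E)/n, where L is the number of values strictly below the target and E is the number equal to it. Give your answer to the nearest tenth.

56.7

Sorted: 196, 198, 244, 254, 281, 338, 346, 362, 367, 371, 393, 411, 438, 455, 474.
Count below 367: L = 8; count equal: E = 1; n = 15.
Percentile rank = 100·(8 + 0.5·1)/15 = 100·8.5/15 = 56.67.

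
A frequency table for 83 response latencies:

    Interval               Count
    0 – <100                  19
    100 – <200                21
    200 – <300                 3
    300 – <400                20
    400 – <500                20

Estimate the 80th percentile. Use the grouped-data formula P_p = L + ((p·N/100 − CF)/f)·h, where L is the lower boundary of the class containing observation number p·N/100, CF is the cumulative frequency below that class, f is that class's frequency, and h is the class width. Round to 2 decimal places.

N = 83; target position k = 80/100 · 83 = 66.4.
Cumulative frequencies: 19, 40, 43, 63, 83.
Observation 66.4 falls in the class 400 – <500.
L = 400, CF = 63, f = 20, h = 100.
P80 = 400 + ((66.4 − 63)/20)·100 = 400 + 17 = 417.

417.00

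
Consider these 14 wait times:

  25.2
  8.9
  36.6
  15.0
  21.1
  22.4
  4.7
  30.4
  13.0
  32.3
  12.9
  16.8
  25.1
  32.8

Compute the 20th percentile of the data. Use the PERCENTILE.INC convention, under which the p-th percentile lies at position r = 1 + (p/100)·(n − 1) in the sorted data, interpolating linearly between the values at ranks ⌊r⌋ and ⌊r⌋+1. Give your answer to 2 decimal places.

12.96

Sorted: 4.7, 8.9, 12.9, 13.0, 15.0, 16.8, 21.1, 22.4, 25.1, 25.2, 30.4, 32.3, 32.8, 36.6.
n = 14.
r = 1 + (20/100)·(14 − 1) = 1 + 2.6 = 3.6.
Rank 3 is 12.9 and rank 4 is 13.0.
Interpolate: 12.9 + 0.6·(13.0 − 12.9) = 12.9 + 0.6·0.1 = 12.96.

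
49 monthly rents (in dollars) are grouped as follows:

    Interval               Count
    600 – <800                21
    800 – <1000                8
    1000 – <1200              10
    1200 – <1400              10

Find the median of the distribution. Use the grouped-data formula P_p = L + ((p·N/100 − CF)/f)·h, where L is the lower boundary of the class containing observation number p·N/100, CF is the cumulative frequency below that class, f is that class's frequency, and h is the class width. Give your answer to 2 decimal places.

887.50

N = 49; target position k = 50/100 · 49 = 24.5.
Cumulative frequencies: 21, 29, 39, 49.
Observation 24.5 falls in the class 800 – <1000.
L = 800, CF = 21, f = 8, h = 200.
P50 = 800 + ((24.5 − 21)/8)·200 = 800 + 87.5 = 887.5.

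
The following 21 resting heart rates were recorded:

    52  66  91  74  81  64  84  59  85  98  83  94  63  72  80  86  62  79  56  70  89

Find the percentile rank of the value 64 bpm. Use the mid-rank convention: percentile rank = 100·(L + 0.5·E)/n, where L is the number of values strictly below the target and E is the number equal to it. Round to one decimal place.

26.2

Sorted: 52, 56, 59, 62, 63, 64, 66, 70, 72, 74, 79, 80, 81, 83, 84, 85, 86, 89, 91, 94, 98.
Count below 64: L = 5; count equal: E = 1; n = 21.
Percentile rank = 100·(5 + 0.5·1)/21 = 100·5.5/21 = 26.19.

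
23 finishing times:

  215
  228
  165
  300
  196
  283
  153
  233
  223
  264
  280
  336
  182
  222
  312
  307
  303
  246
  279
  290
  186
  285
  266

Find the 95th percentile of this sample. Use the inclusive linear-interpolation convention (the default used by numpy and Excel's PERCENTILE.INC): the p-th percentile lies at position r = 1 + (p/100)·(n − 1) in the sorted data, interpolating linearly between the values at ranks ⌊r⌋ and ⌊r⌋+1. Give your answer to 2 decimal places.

Sorted: 153, 165, 182, 186, 196, 215, 222, 223, 228, 233, 246, 264, 266, 279, 280, 283, 285, 290, 300, 303, 307, 312, 336.
n = 23.
r = 1 + (95/100)·(23 − 1) = 1 + 20.9 = 21.9.
Rank 21 is 307 and rank 22 is 312.
Interpolate: 307 + 0.9·(312 − 307) = 307 + 0.9·5 = 311.5.

311.50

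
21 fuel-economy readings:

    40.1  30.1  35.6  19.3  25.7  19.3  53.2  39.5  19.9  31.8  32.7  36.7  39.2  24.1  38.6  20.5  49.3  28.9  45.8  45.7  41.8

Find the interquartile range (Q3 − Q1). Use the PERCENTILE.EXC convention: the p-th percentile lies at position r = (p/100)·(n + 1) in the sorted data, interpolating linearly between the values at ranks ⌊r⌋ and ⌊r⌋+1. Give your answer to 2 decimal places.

16.05

Sorted: 19.3, 19.3, 19.9, 20.5, 24.1, 25.7, 28.9, 30.1, 31.8, 32.7, 35.6, 36.7, 38.6, 39.2, 39.5, 40.1, 41.8, 45.7, 45.8, 49.3, 53.2.
n = 21.
P25: r = 5.5; ranks 5–6 are 24.1, 25.7; interpolating gives 24.9.
P75: r = 16.5; ranks 16–17 are 40.1, 41.8; interpolating gives 40.95.
Difference: 40.95 − 24.9 = 16.05.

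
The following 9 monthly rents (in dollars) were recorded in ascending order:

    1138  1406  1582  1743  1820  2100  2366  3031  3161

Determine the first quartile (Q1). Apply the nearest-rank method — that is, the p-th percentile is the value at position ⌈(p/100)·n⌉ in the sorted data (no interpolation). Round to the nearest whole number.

n = 9.
Position = ⌈25/100 · 9⌉ = ⌈2.25⌉ = 3.
The value at rank 3 is 1582.

1582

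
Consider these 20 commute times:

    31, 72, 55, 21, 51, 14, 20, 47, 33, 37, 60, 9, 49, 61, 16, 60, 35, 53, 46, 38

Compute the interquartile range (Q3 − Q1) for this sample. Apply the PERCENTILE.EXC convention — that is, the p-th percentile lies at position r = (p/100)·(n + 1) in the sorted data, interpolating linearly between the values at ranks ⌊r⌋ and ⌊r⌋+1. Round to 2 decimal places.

31.00

Sorted: 9, 14, 16, 20, 21, 31, 33, 35, 37, 38, 46, 47, 49, 51, 53, 55, 60, 60, 61, 72.
n = 20.
P25: r = 5.25; ranks 5–6 are 21, 31; interpolating gives 23.5.
P75: r = 15.75; ranks 15–16 are 53, 55; interpolating gives 54.5.
Difference: 54.5 − 23.5 = 31.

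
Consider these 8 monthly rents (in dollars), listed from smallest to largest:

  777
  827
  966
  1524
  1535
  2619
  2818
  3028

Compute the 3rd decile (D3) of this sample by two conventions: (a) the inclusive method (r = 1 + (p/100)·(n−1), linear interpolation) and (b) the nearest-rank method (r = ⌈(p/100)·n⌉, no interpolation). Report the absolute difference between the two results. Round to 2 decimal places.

55.80

n = 8.
(a) r = 3.1; between ranks 3 (966) and 4 (1524): 1021.8.
(b) the nearest-rank method: rank 3 → 966.
|1021.8 − 966| = 55.8.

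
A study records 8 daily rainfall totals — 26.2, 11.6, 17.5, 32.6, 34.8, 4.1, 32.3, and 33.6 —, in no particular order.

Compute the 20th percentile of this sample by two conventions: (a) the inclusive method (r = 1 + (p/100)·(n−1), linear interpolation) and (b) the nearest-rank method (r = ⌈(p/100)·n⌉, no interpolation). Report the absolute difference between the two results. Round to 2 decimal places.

2.36

Sorted: 4.1, 11.6, 17.5, 26.2, 32.3, 32.6, 33.6, 34.8.
n = 8.
(a) r = 2.4; between ranks 2 (11.6) and 3 (17.5): 13.96.
(b) the nearest-rank method: rank 2 → 11.6.
|13.96 − 11.6| = 2.36.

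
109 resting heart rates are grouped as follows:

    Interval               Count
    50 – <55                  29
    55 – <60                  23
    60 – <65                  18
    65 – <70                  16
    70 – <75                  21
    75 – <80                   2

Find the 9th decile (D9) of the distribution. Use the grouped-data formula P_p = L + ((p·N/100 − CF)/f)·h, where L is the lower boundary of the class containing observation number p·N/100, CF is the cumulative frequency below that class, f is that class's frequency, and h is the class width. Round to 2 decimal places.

72.88

N = 109; target position k = 90/100 · 109 = 98.1.
Cumulative frequencies: 29, 52, 70, 86, 107, 109.
Observation 98.1 falls in the class 70 – <75.
L = 70, CF = 86, f = 21, h = 5.
P90 = 70 + ((98.1 − 86)/21)·5 = 70 + 2.88095 = 72.881.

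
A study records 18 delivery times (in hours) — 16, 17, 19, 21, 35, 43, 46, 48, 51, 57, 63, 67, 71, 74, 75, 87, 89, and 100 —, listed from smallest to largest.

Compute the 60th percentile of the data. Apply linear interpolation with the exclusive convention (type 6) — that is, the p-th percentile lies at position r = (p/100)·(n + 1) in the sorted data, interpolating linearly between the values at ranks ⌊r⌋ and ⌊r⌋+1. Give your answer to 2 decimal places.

64.60

n = 18.
r = (60/100)·(18 + 1) = 11.4.
Rank 11 is 63 and rank 12 is 67.
Interpolate: 63 + 0.4·(67 − 63) = 63 + 0.4·4 = 64.6.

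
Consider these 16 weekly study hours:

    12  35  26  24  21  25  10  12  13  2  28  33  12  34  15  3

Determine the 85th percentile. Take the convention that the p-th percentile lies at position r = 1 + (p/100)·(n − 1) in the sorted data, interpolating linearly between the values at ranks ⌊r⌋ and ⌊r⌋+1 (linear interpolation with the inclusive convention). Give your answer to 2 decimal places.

Sorted: 2, 3, 10, 12, 12, 12, 13, 15, 21, 24, 25, 26, 28, 33, 34, 35.
n = 16.
r = 1 + (85/100)·(16 − 1) = 1 + 12.75 = 13.75.
Rank 13 is 28 and rank 14 is 33.
Interpolate: 28 + 0.75·(33 − 28) = 28 + 0.75·5 = 31.75.

31.75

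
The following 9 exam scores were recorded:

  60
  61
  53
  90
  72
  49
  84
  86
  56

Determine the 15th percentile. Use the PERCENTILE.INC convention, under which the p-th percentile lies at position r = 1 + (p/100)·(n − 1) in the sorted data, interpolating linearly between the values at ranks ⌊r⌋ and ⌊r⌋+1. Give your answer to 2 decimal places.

Sorted: 49, 53, 56, 60, 61, 72, 84, 86, 90.
n = 9.
r = 1 + (15/100)·(9 − 1) = 1 + 1.2 = 2.2.
Rank 2 is 53 and rank 3 is 56.
Interpolate: 53 + 0.2·(56 − 53) = 53 + 0.2·3 = 53.6.

53.60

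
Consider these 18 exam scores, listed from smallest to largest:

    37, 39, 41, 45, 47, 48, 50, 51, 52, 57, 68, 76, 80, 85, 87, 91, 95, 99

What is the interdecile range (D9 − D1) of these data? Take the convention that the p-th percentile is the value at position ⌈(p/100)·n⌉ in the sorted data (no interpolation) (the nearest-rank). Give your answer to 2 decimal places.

n = 18.
P10: rank ⌈10/100·18⌉ = 2 → 39.
P90: rank ⌈90/100·18⌉ = 17 → 95.
Difference: 95 − 39 = 56.

56.00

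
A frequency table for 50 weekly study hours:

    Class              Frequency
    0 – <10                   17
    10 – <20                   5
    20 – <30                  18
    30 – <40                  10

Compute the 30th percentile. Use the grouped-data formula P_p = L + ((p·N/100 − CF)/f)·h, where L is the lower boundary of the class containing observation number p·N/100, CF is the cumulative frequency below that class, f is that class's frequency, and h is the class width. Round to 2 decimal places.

8.82

N = 50; target position k = 30/100 · 50 = 15.
Cumulative frequencies: 17, 22, 40, 50.
Observation 15 falls in the class 0 – <10.
L = 0, CF = 0, f = 17, h = 10.
P30 = 0 + ((15 − 0)/17)·10 = 0 + 8.82353 = 8.82353.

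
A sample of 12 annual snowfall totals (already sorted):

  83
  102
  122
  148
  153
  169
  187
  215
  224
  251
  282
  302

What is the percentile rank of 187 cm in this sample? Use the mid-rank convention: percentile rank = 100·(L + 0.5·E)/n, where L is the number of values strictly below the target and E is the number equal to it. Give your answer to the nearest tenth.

54.2

Count below 187: L = 6; count equal: E = 1; n = 12.
Percentile rank = 100·(6 + 0.5·1)/12 = 100·6.5/12 = 54.17.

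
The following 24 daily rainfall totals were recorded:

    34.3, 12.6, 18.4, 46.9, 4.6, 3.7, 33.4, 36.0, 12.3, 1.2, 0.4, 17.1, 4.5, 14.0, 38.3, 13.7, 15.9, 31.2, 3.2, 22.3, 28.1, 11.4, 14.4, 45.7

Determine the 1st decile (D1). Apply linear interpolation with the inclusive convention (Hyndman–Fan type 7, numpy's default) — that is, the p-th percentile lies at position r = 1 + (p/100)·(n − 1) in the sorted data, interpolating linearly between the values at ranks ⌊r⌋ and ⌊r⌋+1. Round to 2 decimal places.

3.35

Sorted: 0.4, 1.2, 3.2, 3.7, 4.5, 4.6, 11.4, 12.3, 12.6, 13.7, 14.0, 14.4, 15.9, 17.1, 18.4, 22.3, 28.1, 31.2, 33.4, 34.3, 36.0, 38.3, 45.7, 46.9.
n = 24.
r = 1 + (10/100)·(24 − 1) = 1 + 2.3 = 3.3.
Rank 3 is 3.2 and rank 4 is 3.7.
Interpolate: 3.2 + 0.3·(3.7 − 3.2) = 3.2 + 0.3·0.5 = 3.35.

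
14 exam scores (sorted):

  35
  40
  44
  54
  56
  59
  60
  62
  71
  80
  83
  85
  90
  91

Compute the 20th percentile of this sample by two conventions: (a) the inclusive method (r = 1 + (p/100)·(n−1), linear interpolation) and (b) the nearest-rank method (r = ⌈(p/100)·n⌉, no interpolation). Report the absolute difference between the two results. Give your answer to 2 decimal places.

n = 14.
(a) r = 3.6; between ranks 3 (44) and 4 (54): 50.
(b) the nearest-rank method: rank 3 → 44.
|50 − 44| = 6.

6.00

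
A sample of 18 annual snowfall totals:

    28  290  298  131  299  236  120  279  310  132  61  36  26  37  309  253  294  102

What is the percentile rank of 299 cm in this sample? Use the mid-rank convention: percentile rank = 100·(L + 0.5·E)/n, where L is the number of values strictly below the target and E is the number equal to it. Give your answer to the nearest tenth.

Sorted: 26, 28, 36, 37, 61, 102, 120, 131, 132, 236, 253, 279, 290, 294, 298, 299, 309, 310.
Count below 299: L = 15; count equal: E = 1; n = 18.
Percentile rank = 100·(15 + 0.5·1)/18 = 100·15.5/18 = 86.11.

86.1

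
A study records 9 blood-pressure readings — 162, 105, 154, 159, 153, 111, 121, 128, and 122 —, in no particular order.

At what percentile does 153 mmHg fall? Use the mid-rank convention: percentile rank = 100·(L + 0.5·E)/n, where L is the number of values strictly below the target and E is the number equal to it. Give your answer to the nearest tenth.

Sorted: 105, 111, 121, 122, 128, 153, 154, 159, 162.
Count below 153: L = 5; count equal: E = 1; n = 9.
Percentile rank = 100·(5 + 0.5·1)/9 = 100·5.5/9 = 61.11.

61.1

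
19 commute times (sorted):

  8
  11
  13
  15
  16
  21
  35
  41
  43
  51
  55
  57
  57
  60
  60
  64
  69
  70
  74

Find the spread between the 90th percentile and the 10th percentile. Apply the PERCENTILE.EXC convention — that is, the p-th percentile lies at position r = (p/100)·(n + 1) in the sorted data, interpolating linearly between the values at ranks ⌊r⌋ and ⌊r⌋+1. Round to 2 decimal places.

n = 19.
P10: r = 2 (integer) → 11.
P90: r = 18 (integer) → 70.
Difference: 70 − 11 = 59.

59.00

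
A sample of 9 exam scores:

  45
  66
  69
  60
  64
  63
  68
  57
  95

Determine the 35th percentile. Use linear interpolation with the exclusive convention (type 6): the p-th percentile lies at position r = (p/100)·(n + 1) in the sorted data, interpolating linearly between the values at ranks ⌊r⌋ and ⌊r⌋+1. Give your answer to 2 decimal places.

Sorted: 45, 57, 60, 63, 64, 66, 68, 69, 95.
n = 9.
r = (35/100)·(9 + 1) = 3.5.
Rank 3 is 60 and rank 4 is 63.
Interpolate: 60 + 0.5·(63 − 60) = 60 + 0.5·3 = 61.5.

61.50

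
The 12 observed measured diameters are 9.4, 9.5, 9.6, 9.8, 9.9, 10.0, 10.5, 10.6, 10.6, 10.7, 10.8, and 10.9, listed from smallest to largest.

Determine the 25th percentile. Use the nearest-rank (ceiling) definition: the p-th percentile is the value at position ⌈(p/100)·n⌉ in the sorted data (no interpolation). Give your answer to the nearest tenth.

9.6

n = 12.
Position = ⌈25/100 · 12⌉ = ⌈3⌉ = 3.
The value at rank 3 is 9.6.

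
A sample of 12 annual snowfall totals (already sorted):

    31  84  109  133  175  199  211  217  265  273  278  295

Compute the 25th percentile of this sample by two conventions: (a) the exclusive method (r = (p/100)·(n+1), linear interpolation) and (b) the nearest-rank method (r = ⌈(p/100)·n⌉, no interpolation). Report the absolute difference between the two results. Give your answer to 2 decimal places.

6.00

n = 12.
(a) r = 3.25; between ranks 3 (109) and 4 (133): 115.
(b) the nearest-rank method: rank 3 → 109.
|115 − 109| = 6.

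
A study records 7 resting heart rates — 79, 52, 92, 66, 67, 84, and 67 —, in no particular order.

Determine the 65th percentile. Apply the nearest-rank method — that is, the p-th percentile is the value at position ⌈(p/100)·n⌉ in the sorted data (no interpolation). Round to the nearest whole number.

79

Sorted: 52, 66, 67, 67, 79, 84, 92.
n = 7.
Position = ⌈65/100 · 7⌉ = ⌈4.55⌉ = 5.
The value at rank 5 is 79.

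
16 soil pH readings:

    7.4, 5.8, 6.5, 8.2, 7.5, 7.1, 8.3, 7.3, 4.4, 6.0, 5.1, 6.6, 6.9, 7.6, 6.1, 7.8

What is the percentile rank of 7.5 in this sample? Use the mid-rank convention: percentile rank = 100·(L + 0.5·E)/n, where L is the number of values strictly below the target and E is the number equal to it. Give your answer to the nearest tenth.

71.9

Sorted: 4.4, 5.1, 5.8, 6.0, 6.1, 6.5, 6.6, 6.9, 7.1, 7.3, 7.4, 7.5, 7.6, 7.8, 8.2, 8.3.
Count below 7.5: L = 11; count equal: E = 1; n = 16.
Percentile rank = 100·(11 + 0.5·1)/16 = 100·11.5/16 = 71.88.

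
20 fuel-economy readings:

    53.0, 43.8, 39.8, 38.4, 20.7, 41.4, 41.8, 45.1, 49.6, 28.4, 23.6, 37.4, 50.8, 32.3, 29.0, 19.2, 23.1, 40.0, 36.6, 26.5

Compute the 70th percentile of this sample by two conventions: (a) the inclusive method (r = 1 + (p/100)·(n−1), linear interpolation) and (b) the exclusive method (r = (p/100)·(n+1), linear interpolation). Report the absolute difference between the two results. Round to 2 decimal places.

0.16

Sorted: 19.2, 20.7, 23.1, 23.6, 26.5, 28.4, 29.0, 32.3, 36.6, 37.4, 38.4, 39.8, 40.0, 41.4, 41.8, 43.8, 45.1, 49.6, 50.8, 53.0.
n = 20.
(a) r = 14.3; between ranks 14 (41.4) and 15 (41.8): 41.52.
(b) r = 14.7; between ranks 14 (41.4) and 15 (41.8): 41.68.
|41.52 − 41.68| = 0.16.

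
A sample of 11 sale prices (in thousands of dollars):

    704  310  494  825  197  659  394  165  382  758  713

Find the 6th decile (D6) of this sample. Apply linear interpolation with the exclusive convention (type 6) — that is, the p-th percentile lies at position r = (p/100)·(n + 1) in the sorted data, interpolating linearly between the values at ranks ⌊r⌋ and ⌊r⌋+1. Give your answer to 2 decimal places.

Sorted: 165, 197, 310, 382, 394, 494, 659, 704, 713, 758, 825.
n = 11.
r = (60/100)·(11 + 1) = 7.2.
Rank 7 is 659 and rank 8 is 704.
Interpolate: 659 + 0.2·(704 − 659) = 659 + 0.2·45 = 668.

668.00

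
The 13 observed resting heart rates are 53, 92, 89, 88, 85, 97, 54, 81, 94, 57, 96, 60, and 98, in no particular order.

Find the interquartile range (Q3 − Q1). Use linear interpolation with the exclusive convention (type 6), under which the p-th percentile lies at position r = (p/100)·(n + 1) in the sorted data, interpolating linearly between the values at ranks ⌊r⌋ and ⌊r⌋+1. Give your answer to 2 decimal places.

Sorted: 53, 54, 57, 60, 81, 85, 88, 89, 92, 94, 96, 97, 98.
n = 13.
P25: r = 3.5; ranks 3–4 are 57, 60; interpolating gives 58.5.
P75: r = 10.5; ranks 10–11 are 94, 96; interpolating gives 95.
Difference: 95 − 58.5 = 36.5.

36.50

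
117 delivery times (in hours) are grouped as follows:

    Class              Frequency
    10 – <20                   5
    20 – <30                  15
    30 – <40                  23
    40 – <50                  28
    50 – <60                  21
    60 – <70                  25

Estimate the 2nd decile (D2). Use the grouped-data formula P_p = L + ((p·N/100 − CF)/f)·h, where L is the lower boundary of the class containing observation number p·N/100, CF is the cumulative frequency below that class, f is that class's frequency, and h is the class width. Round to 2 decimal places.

N = 117; target position k = 20/100 · 117 = 23.4.
Cumulative frequencies: 5, 20, 43, 71, 92, 117.
Observation 23.4 falls in the class 30 – <40.
L = 30, CF = 20, f = 23, h = 10.
P20 = 30 + ((23.4 − 20)/23)·10 = 30 + 1.47826 = 31.4783.

31.48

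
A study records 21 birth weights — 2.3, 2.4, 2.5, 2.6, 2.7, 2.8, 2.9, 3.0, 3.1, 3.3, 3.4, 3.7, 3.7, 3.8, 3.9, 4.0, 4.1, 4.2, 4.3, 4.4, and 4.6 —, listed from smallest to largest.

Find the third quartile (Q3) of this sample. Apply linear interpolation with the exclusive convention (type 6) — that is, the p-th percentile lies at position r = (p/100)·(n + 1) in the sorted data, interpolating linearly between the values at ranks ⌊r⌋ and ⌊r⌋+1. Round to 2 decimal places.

n = 21.
r = (75/100)·(21 + 1) = 16.5.
Rank 16 is 4.0 and rank 17 is 4.1.
Interpolate: 4.0 + 0.5·(4.1 − 4.0) = 4.0 + 0.5·0.1 = 4.05.

4.05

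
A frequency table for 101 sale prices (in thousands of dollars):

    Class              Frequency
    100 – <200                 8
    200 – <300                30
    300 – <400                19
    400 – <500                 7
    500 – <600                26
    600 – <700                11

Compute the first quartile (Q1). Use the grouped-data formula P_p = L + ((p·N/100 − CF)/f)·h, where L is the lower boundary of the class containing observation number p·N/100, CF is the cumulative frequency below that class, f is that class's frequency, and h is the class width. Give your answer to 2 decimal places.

N = 101; target position k = 25/100 · 101 = 25.25.
Cumulative frequencies: 8, 38, 57, 64, 90, 101.
Observation 25.25 falls in the class 200 – <300.
L = 200, CF = 8, f = 30, h = 100.
P25 = 200 + ((25.25 − 8)/30)·100 = 200 + 57.5 = 257.5.

257.50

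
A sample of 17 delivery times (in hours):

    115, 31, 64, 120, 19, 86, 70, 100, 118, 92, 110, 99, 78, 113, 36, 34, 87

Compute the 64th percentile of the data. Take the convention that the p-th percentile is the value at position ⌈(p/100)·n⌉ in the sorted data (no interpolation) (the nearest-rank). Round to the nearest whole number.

Sorted: 19, 31, 34, 36, 64, 70, 78, 86, 87, 92, 99, 100, 110, 113, 115, 118, 120.
n = 17.
Position = ⌈64/100 · 17⌉ = ⌈10.88⌉ = 11.
The value at rank 11 is 99.

99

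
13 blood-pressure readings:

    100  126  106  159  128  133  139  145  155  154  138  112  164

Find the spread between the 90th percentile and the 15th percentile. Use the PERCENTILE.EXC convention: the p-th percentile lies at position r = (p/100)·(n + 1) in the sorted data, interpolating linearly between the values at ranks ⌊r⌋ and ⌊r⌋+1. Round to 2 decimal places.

55.40

Sorted: 100, 106, 112, 126, 128, 133, 138, 139, 145, 154, 155, 159, 164.
n = 13.
P15: r = 2.1; ranks 2–3 are 106, 112; interpolating gives 106.6.
P90: r = 12.6; ranks 12–13 are 159, 164; interpolating gives 162.
Difference: 162 − 106.6 = 55.4.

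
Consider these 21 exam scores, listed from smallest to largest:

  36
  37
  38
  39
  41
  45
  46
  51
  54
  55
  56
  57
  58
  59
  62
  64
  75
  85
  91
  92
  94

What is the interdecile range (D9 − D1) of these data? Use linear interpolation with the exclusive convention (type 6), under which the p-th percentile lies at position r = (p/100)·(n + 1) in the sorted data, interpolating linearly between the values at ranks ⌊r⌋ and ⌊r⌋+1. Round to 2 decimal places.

n = 21.
P10: r = 2.2; ranks 2–3 are 37, 38; interpolating gives 37.2.
P90: r = 19.8; ranks 19–20 are 91, 92; interpolating gives 91.8.
Difference: 91.8 − 37.2 = 54.6.

54.60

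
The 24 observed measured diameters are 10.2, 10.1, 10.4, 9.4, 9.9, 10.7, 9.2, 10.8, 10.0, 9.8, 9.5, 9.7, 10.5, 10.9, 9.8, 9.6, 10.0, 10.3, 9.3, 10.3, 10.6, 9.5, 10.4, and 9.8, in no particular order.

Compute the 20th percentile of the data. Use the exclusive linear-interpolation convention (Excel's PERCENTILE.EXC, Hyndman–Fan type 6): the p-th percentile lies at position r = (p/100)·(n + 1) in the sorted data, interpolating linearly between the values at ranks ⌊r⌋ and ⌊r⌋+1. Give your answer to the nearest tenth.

9.5

Sorted: 9.2, 9.3, 9.4, 9.5, 9.5, 9.6, 9.7, 9.8, 9.8, 9.8, 9.9, 10.0, 10.0, 10.1, 10.2, 10.3, 10.3, 10.4, 10.4, 10.5, 10.6, 10.7, 10.8, 10.9.
n = 24.
r = (20/100)·(24 + 1) = 5.
r is an integer, so P20 is the value at rank 5: 9.5.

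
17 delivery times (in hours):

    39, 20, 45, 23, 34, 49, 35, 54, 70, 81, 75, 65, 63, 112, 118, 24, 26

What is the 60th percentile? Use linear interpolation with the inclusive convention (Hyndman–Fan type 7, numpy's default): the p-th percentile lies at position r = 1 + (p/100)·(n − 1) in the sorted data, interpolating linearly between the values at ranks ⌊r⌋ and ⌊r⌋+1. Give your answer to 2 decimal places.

59.40

Sorted: 20, 23, 24, 26, 34, 35, 39, 45, 49, 54, 63, 65, 70, 75, 81, 112, 118.
n = 17.
r = 1 + (60/100)·(17 − 1) = 1 + 9.6 = 10.6.
Rank 10 is 54 and rank 11 is 63.
Interpolate: 54 + 0.6·(63 − 54) = 54 + 0.6·9 = 59.4.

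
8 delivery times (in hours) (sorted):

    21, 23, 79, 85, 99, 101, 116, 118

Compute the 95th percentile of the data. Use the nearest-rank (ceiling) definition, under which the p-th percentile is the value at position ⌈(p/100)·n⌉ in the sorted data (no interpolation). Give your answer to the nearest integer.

118

n = 8.
Position = ⌈95/100 · 8⌉ = ⌈7.6⌉ = 8.
The value at rank 8 is 118.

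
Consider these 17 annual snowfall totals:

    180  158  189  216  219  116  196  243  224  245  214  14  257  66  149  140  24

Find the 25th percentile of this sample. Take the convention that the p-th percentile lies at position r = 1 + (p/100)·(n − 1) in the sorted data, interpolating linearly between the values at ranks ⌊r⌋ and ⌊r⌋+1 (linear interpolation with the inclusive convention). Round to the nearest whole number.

Sorted: 14, 24, 66, 116, 140, 149, 158, 180, 189, 196, 214, 216, 219, 224, 243, 245, 257.
n = 17.
r = 1 + (25/100)·(17 − 1) = 1 + 4 = 5.
r is an integer, so P25 is the value at rank 5: 140.

140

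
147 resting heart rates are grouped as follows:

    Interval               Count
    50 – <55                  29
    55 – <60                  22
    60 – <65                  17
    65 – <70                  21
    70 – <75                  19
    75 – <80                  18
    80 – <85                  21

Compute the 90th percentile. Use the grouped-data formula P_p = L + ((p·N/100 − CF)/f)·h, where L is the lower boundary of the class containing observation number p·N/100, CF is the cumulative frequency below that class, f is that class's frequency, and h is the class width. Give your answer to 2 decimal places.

81.50

N = 147; target position k = 90/100 · 147 = 132.3.
Cumulative frequencies: 29, 51, 68, 89, 108, 126, 147.
Observation 132.3 falls in the class 80 – <85.
L = 80, CF = 126, f = 21, h = 5.
P90 = 80 + ((132.3 − 126)/21)·5 = 80 + 1.5 = 81.5.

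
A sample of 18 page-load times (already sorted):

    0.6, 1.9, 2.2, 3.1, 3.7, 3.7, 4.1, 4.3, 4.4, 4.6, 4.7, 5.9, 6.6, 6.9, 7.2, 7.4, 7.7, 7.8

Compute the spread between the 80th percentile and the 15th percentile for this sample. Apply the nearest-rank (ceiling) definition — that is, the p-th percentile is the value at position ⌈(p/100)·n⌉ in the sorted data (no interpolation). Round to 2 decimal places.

5.00

n = 18.
P15: rank ⌈15/100·18⌉ = 3 → 2.2.
P80: rank ⌈80/100·18⌉ = 15 → 7.2.
Difference: 7.2 − 2.2 = 5.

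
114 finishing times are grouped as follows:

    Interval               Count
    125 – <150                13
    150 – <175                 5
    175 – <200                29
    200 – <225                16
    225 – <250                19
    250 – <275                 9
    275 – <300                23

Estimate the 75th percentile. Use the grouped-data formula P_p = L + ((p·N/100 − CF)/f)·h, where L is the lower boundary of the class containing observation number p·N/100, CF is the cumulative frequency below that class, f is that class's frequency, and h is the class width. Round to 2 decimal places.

N = 114; target position k = 75/100 · 114 = 85.5.
Cumulative frequencies: 13, 18, 47, 63, 82, 91, 114.
Observation 85.5 falls in the class 250 – <275.
L = 250, CF = 82, f = 9, h = 25.
P75 = 250 + ((85.5 − 82)/9)·25 = 250 + 9.72222 = 259.722.

259.72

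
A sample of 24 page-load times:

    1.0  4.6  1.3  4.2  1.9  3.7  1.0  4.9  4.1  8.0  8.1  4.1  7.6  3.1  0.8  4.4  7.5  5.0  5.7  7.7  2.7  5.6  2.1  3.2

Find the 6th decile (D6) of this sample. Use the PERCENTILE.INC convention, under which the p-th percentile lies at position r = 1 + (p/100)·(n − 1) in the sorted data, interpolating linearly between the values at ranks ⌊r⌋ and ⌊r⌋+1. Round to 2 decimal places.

4.56

Sorted: 0.8, 1.0, 1.0, 1.3, 1.9, 2.1, 2.7, 3.1, 3.2, 3.7, 4.1, 4.1, 4.2, 4.4, 4.6, 4.9, 5.0, 5.6, 5.7, 7.5, 7.6, 7.7, 8.0, 8.1.
n = 24.
r = 1 + (60/100)·(24 − 1) = 1 + 13.8 = 14.8.
Rank 14 is 4.4 and rank 15 is 4.6.
Interpolate: 4.4 + 0.8·(4.6 − 4.4) = 4.4 + 0.8·0.2 = 4.56.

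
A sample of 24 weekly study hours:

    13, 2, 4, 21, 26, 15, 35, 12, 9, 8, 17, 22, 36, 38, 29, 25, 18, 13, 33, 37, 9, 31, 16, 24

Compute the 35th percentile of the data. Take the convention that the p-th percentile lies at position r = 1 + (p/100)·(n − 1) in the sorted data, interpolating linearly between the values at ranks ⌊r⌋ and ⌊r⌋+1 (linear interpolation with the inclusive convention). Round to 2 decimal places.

Sorted: 2, 4, 8, 9, 9, 12, 13, 13, 15, 16, 17, 18, 21, 22, 24, 25, 26, 29, 31, 33, 35, 36, 37, 38.
n = 24.
r = 1 + (35/100)·(24 − 1) = 1 + 8.05 = 9.05.
Rank 9 is 15 and rank 10 is 16.
Interpolate: 15 + 0.05·(16 − 15) = 15 + 0.05·1 = 15.05.

15.05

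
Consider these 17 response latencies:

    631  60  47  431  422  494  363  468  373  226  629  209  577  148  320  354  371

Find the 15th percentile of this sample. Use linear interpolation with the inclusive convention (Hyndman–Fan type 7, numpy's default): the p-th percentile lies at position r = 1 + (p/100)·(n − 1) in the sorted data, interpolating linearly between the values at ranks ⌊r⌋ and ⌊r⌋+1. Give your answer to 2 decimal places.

172.40

Sorted: 47, 60, 148, 209, 226, 320, 354, 363, 371, 373, 422, 431, 468, 494, 577, 629, 631.
n = 17.
r = 1 + (15/100)·(17 − 1) = 1 + 2.4 = 3.4.
Rank 3 is 148 and rank 4 is 209.
Interpolate: 148 + 0.4·(209 − 148) = 148 + 0.4·61 = 172.4.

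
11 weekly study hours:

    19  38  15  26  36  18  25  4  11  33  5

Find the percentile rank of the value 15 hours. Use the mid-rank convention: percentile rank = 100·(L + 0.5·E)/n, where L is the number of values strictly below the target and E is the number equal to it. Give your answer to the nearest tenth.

Sorted: 4, 5, 11, 15, 18, 19, 25, 26, 33, 36, 38.
Count below 15: L = 3; count equal: E = 1; n = 11.
Percentile rank = 100·(3 + 0.5·1)/11 = 100·3.5/11 = 31.82.

31.8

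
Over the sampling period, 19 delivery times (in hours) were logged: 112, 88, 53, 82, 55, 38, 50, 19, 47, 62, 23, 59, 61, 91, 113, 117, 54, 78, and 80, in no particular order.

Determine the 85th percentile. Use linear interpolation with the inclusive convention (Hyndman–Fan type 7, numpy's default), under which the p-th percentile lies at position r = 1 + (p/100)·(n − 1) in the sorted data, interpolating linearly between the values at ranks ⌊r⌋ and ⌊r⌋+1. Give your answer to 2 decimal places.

Sorted: 19, 23, 38, 47, 50, 53, 54, 55, 59, 61, 62, 78, 80, 82, 88, 91, 112, 113, 117.
n = 19.
r = 1 + (85/100)·(19 − 1) = 1 + 15.3 = 16.3.
Rank 16 is 91 and rank 17 is 112.
Interpolate: 91 + 0.3·(112 − 91) = 91 + 0.3·21 = 97.3.

97.30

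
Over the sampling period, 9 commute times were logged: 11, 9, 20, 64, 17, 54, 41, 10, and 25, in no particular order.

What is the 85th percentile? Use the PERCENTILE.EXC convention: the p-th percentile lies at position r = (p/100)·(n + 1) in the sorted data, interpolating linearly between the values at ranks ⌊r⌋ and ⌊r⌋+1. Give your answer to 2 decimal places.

Sorted: 9, 10, 11, 17, 20, 25, 41, 54, 64.
n = 9.
r = (85/100)·(9 + 1) = 8.5.
Rank 8 is 54 and rank 9 is 64.
Interpolate: 54 + 0.5·(64 − 54) = 54 + 0.5·10 = 59.

59.00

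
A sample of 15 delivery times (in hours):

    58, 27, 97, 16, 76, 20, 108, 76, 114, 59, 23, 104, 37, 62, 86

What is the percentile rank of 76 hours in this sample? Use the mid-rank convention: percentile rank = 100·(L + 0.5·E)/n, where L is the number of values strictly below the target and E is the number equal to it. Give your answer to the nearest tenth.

Sorted: 16, 20, 23, 27, 37, 58, 59, 62, 76, 76, 86, 97, 104, 108, 114.
Count below 76: L = 8; count equal: E = 2; n = 15.
Percentile rank = 100·(8 + 0.5·2)/15 = 100·9/15 = 60.

60.0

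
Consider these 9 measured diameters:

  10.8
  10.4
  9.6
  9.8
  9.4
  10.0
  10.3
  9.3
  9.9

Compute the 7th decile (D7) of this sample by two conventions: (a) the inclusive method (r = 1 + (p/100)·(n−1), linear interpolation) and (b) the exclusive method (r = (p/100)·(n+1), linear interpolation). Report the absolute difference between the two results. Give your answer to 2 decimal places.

0.12

Sorted: 9.3, 9.4, 9.6, 9.8, 9.9, 10.0, 10.3, 10.4, 10.8.
n = 9.
(a) r = 6.6; between ranks 6 (10.0) and 7 (10.3): 10.18.
(b) r = 7 → value at rank 7 = 10.3.
|10.18 − 10.3| = 0.12.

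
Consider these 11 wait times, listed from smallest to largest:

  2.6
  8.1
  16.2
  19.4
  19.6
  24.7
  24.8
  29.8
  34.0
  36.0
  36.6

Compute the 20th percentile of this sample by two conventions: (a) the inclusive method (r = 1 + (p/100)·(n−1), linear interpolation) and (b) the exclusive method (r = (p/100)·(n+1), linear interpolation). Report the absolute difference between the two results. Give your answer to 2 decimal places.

n = 11.
(a) r = 3 → value at rank 3 = 16.2.
(b) r = 2.4; between ranks 2 (8.1) and 3 (16.2): 11.34.
|16.2 − 11.34| = 4.86.

4.86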